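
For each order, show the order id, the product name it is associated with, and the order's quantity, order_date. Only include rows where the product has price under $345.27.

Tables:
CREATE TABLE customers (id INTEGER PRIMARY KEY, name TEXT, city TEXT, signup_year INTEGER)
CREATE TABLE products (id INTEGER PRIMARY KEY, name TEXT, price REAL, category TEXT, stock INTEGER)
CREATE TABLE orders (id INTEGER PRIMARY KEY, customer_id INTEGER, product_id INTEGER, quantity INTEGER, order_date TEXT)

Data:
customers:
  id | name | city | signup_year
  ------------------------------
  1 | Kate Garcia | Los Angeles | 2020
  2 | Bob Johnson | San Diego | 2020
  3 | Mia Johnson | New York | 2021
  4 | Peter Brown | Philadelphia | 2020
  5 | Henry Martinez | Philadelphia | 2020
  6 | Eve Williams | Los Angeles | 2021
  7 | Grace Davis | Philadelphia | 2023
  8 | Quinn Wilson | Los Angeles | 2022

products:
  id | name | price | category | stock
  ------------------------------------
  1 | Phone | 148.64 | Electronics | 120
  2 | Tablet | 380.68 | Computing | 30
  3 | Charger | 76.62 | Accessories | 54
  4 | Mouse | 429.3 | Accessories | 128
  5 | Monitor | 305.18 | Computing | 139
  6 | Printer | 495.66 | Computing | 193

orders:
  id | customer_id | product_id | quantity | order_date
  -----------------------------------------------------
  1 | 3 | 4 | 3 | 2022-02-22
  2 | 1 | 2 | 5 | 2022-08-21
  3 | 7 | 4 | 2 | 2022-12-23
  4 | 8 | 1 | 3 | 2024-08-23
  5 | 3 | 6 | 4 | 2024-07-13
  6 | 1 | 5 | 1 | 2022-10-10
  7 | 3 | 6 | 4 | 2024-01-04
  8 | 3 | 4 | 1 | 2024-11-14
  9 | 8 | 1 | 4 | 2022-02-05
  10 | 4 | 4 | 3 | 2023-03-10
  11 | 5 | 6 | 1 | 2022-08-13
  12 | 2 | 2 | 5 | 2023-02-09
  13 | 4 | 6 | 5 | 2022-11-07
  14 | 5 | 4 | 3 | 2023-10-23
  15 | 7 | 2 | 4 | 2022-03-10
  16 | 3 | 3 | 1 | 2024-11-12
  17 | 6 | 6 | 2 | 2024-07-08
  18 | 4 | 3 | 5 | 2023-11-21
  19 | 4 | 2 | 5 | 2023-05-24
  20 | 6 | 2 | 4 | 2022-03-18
SELECT c.id, p.name AS product, c.quantity, c.order_date FROM orders c JOIN products p ON c.product_id = p.id WHERE p.price < 345.27

Execution result:
id | product | quantity | order_date
4 | Phone | 3 | 2024-08-23
6 | Monitor | 1 | 2022-10-10
9 | Phone | 4 | 2022-02-05
16 | Charger | 1 | 2024-11-12
18 | Charger | 5 | 2023-11-21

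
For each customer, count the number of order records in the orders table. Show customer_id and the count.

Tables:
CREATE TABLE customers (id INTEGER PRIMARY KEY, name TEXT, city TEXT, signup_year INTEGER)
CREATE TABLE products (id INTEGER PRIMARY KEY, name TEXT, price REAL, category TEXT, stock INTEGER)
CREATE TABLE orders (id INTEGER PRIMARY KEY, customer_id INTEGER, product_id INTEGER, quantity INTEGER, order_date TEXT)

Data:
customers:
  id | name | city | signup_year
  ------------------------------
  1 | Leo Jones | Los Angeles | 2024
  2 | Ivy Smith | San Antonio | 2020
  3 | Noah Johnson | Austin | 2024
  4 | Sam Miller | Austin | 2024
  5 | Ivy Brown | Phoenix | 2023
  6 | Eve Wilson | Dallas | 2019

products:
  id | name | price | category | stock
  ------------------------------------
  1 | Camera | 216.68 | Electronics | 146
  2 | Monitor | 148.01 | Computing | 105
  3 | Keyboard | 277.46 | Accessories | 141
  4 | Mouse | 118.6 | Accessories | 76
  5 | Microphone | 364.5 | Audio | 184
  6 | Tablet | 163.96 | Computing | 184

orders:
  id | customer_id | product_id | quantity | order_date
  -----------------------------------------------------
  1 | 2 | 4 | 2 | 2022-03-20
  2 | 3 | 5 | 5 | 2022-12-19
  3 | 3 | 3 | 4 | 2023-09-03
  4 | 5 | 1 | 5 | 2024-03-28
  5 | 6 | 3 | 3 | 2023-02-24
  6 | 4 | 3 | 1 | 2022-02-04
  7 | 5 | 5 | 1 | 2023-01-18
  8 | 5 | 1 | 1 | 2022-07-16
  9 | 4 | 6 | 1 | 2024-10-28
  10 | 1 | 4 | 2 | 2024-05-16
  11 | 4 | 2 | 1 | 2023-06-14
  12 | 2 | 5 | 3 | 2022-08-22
SELECT customer_id, COUNT(*) AS order_count FROM orders GROUP BY customer_id

Execution result:
customer_id | order_count
1 | 1
2 | 2
3 | 2
4 | 3
5 | 3
6 | 1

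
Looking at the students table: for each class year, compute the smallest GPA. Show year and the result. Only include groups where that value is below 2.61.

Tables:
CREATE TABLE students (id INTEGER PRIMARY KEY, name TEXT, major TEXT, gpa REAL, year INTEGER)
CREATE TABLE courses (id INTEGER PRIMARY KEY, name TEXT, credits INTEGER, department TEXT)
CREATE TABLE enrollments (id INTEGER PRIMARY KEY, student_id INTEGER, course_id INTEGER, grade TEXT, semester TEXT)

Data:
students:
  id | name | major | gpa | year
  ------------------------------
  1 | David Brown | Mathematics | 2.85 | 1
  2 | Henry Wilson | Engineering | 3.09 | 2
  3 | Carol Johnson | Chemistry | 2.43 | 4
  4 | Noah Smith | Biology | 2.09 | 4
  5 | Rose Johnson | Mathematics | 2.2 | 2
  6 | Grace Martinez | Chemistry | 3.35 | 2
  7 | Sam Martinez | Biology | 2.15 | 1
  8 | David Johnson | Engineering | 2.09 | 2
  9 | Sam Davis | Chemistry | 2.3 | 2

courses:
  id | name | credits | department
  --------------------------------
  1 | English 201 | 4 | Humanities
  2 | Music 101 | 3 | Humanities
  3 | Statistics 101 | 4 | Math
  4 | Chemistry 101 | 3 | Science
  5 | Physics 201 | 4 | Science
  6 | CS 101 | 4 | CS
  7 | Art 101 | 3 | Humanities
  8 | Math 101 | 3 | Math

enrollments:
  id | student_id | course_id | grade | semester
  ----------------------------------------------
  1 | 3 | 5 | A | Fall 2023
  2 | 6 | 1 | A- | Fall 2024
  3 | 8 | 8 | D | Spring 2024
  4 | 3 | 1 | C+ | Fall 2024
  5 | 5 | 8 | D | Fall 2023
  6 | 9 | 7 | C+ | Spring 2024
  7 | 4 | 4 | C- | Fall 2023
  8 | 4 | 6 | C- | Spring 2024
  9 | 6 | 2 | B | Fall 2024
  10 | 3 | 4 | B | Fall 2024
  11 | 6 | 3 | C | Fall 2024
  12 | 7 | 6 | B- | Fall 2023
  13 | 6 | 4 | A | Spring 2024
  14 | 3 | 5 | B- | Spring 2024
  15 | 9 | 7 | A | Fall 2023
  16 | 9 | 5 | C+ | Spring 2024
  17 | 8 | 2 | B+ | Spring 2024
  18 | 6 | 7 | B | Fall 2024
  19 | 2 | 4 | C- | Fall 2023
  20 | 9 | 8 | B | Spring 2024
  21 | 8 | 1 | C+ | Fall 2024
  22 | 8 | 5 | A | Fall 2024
SELECT year, MIN(gpa) AS min_gpa FROM students GROUP BY year HAVING MIN(gpa) < 2.61

Execution result:
year | min_gpa
1 | 2.15
2 | 2.09
4 | 2.09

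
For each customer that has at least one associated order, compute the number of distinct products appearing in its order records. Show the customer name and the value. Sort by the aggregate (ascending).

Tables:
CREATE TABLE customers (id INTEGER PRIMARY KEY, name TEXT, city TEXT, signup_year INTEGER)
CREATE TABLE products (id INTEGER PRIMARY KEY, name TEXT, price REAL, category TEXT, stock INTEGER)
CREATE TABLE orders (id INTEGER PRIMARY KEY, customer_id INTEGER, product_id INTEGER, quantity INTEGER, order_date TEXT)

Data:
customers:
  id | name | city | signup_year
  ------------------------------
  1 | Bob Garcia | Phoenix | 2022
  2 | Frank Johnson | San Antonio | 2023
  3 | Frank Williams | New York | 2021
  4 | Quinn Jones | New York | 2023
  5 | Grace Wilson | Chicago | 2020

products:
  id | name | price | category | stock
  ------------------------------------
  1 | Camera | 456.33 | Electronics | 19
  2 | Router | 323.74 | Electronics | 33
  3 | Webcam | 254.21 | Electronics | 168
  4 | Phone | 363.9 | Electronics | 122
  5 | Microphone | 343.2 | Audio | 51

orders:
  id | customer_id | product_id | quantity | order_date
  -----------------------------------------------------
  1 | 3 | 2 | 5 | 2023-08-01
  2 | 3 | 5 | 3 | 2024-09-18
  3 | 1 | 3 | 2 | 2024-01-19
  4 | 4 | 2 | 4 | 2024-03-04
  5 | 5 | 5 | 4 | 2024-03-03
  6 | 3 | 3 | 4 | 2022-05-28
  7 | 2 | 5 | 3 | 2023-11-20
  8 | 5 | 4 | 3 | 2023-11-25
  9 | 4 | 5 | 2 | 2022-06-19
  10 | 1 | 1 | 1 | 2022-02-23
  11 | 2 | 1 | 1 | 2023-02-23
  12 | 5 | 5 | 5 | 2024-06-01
SELECT p.name, COUNT(DISTINCT c.product_id) AS distinct_product_count FROM orders c JOIN customers p ON c.customer_id = p.id GROUP BY p.id, p.name ORDER BY distinct_product_count ASC

Execution result:
name | distinct_product_count
Bob Garcia | 2
Frank Johnson | 2
Quinn Jones | 2
Grace Wilson | 2
Frank Williams | 3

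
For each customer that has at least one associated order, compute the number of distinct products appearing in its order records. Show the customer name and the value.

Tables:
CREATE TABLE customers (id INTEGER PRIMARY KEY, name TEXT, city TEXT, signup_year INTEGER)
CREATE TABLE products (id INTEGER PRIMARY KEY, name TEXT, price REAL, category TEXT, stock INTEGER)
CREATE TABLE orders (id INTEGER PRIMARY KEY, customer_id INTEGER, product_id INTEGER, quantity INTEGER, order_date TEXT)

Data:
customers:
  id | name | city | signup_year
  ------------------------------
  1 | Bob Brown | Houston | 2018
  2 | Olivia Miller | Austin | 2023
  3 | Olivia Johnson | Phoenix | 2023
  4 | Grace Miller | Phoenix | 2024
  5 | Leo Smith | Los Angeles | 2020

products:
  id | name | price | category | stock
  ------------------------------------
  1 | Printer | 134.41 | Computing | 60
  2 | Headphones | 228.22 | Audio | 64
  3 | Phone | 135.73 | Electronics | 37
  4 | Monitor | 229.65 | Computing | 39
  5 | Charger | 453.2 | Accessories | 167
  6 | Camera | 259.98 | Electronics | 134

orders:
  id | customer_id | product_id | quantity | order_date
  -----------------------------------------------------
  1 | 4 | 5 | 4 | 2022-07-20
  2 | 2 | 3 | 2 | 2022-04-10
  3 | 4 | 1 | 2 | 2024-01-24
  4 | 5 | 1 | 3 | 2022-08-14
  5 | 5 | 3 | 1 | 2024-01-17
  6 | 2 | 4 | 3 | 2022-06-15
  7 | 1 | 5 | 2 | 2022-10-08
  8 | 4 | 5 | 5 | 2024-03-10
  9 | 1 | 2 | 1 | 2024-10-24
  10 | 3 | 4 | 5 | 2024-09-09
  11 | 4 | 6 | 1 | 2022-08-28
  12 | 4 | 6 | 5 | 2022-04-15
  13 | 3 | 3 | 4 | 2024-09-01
SELECT p.name, COUNT(DISTINCT c.product_id) AS distinct_product_count FROM orders c JOIN customers p ON c.customer_id = p.id GROUP BY p.id, p.name

Execution result:
name | distinct_product_count
Bob Brown | 2
Olivia Miller | 2
Olivia Johnson | 2
Grace Miller | 3
Leo Smith | 2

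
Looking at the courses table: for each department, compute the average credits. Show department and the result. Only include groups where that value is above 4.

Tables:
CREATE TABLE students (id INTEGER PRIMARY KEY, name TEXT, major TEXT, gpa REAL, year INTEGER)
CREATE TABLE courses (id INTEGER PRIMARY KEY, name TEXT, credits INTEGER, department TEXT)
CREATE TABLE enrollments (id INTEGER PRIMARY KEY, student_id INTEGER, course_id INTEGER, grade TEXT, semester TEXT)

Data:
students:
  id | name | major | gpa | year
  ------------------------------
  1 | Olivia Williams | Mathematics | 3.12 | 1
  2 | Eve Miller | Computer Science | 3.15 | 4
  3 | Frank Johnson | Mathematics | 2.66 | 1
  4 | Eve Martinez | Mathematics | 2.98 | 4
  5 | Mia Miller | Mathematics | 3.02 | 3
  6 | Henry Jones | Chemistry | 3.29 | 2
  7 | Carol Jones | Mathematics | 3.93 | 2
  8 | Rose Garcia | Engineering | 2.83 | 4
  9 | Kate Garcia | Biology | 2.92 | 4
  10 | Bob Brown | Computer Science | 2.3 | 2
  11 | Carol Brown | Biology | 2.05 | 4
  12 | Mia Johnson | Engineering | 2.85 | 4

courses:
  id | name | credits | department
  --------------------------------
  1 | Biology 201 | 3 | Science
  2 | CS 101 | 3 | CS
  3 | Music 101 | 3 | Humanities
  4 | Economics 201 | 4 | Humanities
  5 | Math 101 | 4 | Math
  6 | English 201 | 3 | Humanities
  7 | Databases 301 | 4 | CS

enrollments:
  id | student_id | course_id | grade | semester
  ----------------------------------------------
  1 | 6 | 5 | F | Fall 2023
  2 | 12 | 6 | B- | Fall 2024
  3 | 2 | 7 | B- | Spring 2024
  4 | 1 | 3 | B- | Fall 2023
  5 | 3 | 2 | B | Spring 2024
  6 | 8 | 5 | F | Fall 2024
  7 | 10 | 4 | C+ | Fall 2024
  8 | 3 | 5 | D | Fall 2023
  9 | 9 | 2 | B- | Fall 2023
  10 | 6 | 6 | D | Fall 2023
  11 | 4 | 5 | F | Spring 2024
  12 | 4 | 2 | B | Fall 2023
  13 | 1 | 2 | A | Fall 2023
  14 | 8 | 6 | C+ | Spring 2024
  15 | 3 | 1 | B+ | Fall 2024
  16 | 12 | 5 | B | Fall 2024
SELECT department, AVG(credits) AS avg_credits FROM courses GROUP BY department HAVING AVG(credits) > 4

Execution result:
(no rows)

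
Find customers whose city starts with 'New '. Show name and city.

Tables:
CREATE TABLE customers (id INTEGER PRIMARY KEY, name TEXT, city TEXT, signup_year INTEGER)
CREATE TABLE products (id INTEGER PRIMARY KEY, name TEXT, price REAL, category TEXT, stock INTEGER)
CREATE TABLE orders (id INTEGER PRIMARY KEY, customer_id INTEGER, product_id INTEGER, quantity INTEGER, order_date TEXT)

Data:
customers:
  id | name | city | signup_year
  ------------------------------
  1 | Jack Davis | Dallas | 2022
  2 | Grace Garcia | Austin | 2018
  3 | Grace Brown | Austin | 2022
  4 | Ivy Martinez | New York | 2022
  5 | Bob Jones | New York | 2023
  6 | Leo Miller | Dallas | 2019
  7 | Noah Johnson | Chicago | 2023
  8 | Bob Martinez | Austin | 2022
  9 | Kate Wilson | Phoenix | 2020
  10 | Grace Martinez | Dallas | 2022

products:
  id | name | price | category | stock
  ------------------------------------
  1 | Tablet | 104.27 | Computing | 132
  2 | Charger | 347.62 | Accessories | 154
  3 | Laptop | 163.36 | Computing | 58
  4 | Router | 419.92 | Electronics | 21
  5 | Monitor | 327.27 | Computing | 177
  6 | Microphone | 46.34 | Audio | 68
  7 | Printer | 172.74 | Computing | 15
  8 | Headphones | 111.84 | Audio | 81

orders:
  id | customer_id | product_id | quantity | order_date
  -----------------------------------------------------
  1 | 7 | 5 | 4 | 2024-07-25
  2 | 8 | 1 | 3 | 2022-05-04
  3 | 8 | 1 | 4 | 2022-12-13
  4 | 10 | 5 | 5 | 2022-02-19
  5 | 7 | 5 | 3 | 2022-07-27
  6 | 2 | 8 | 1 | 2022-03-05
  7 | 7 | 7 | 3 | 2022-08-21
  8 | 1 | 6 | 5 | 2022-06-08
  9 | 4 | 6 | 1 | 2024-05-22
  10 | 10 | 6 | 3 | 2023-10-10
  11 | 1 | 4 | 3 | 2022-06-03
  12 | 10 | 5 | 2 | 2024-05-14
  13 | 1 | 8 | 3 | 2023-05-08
SELECT name, city FROM customers WHERE city LIKE 'New %'

Execution result:
name | city
Ivy Martinez | New York
Bob Jones | New York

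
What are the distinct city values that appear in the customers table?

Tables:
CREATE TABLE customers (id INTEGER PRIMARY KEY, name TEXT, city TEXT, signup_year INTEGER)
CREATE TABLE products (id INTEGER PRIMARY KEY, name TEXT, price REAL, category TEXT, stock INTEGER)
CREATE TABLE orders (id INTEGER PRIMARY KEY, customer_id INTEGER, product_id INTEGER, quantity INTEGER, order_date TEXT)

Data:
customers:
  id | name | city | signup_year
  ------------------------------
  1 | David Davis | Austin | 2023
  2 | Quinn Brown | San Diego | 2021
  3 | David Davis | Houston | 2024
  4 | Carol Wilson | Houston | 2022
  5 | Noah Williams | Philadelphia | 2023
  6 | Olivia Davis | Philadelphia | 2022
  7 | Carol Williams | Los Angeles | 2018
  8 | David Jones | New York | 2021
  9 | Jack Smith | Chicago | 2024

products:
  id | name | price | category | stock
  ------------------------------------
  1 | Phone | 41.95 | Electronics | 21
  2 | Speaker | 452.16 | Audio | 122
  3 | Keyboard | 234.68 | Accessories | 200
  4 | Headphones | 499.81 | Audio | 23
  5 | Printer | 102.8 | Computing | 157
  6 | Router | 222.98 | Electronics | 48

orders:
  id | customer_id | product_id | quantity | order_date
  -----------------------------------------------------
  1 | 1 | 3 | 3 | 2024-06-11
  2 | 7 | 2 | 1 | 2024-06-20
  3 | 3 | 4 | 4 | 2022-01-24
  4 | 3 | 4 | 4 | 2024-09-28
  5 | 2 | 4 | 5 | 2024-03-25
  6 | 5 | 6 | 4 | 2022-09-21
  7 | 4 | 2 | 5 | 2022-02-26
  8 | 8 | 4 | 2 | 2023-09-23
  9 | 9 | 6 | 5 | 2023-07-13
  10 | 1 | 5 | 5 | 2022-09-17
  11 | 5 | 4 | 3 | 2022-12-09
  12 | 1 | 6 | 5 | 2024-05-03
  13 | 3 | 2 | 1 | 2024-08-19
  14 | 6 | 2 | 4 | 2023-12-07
SELECT DISTINCT city FROM customers

Execution result:
city
Austin
San Diego
Houston
Philadelphia
Los Angeles
New York
Chicago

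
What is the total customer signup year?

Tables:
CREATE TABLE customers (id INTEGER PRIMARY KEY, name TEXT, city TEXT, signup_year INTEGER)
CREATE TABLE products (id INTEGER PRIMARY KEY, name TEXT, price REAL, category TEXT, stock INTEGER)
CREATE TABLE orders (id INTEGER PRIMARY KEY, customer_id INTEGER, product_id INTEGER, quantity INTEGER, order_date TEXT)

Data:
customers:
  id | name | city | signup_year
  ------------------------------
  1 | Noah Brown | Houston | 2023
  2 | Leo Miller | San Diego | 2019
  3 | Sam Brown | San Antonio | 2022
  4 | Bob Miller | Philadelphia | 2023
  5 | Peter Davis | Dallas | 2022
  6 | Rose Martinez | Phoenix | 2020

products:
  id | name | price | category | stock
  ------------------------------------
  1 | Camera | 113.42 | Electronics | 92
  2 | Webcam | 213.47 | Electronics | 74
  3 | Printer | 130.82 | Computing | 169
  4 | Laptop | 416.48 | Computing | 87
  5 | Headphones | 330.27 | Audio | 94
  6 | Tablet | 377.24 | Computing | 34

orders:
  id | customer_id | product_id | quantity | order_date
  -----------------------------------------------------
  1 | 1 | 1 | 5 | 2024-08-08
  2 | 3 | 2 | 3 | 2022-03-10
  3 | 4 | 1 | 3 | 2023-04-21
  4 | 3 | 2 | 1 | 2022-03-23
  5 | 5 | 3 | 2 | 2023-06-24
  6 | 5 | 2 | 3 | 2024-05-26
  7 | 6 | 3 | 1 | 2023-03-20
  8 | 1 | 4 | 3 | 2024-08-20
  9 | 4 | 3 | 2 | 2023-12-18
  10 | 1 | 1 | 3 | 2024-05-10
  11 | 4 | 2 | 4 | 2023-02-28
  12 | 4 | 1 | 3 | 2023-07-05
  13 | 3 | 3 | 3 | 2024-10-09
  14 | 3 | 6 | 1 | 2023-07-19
SELECT SUM(signup_year) FROM customers

Execution result:
12129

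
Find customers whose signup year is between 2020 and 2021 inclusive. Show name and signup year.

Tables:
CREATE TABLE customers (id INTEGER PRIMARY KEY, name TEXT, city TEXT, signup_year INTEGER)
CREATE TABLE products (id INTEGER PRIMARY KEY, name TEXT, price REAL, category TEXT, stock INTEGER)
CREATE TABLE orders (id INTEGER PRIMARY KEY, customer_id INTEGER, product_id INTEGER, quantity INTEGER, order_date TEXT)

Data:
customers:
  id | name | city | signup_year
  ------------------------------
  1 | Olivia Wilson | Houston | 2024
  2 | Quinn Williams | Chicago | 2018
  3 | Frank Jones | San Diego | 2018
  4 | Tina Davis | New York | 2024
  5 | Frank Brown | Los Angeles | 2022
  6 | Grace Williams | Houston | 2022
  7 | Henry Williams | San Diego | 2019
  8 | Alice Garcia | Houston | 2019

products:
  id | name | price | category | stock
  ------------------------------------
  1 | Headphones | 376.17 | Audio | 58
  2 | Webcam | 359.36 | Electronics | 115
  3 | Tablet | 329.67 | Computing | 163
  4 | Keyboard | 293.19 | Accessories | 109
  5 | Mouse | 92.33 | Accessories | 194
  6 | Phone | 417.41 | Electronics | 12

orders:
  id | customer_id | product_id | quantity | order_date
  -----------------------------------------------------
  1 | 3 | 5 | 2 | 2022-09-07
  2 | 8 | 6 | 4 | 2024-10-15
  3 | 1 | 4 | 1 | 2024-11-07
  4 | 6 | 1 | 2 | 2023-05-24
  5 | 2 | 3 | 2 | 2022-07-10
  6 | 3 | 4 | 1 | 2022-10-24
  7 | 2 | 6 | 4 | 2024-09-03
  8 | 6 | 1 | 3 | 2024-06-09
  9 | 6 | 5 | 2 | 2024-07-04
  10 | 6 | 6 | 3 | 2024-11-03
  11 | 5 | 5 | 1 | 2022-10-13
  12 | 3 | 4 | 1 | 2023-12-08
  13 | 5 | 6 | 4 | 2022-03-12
SELECT name, signup_year FROM customers WHERE signup_year BETWEEN 2020 AND 2021

Execution result:
(no rows)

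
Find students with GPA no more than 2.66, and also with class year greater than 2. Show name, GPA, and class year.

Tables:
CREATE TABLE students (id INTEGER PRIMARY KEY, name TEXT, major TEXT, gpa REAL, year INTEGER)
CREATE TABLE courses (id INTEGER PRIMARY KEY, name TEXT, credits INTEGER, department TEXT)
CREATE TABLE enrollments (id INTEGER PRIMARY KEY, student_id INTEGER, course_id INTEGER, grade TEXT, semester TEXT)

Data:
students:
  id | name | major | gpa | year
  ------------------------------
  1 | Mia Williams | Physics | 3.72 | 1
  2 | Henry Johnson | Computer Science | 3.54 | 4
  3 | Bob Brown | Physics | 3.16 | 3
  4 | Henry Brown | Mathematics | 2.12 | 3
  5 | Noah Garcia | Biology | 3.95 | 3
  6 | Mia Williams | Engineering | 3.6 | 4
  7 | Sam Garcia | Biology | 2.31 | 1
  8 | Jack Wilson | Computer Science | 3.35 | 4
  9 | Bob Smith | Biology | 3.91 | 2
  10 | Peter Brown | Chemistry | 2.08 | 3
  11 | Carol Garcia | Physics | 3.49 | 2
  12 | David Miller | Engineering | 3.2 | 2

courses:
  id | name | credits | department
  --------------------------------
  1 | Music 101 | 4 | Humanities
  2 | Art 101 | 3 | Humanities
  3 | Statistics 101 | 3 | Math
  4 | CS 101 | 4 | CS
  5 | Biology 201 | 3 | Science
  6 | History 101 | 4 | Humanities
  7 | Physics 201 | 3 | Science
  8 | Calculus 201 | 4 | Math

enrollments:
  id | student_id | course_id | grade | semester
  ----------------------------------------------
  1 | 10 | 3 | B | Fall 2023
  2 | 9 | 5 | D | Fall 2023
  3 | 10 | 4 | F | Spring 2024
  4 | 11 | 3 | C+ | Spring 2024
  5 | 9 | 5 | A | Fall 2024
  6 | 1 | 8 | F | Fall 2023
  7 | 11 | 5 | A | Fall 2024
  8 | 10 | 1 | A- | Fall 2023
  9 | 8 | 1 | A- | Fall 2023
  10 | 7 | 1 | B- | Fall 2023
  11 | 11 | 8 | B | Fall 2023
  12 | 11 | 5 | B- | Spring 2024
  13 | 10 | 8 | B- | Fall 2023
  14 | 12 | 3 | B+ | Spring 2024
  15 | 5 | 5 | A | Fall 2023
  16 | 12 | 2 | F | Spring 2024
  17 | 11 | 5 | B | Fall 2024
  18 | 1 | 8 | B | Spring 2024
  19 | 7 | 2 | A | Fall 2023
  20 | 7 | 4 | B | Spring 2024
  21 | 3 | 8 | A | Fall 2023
SELECT name, gpa, year FROM students WHERE gpa <= 2.66 AND year > 2

Execution result:
name | gpa | year
Henry Brown | 2.12 | 3
Peter Brown | 2.08 | 3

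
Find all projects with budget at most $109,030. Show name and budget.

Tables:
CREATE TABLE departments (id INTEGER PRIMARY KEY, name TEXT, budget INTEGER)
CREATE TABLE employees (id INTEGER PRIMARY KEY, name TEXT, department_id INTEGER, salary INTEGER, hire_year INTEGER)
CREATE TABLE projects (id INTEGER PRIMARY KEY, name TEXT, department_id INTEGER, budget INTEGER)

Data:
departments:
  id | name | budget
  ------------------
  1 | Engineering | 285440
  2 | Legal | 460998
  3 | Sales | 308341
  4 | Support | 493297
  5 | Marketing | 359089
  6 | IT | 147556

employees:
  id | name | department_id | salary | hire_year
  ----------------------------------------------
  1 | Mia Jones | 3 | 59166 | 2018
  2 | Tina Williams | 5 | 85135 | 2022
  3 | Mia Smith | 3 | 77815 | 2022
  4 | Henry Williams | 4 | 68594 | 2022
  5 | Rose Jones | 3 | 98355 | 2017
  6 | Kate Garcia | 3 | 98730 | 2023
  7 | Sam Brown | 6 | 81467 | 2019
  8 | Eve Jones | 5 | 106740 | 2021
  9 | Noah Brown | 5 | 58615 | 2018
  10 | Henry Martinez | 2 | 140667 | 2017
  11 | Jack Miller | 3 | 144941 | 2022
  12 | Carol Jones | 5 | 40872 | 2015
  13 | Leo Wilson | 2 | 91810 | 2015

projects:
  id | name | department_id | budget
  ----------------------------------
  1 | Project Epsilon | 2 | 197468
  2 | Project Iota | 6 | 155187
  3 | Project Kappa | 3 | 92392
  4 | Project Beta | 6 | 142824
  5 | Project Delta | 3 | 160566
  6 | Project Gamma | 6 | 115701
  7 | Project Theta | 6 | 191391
SELECT name, budget FROM projects WHERE budget <= 109030

Execution result:
name | budget
Project Kappa | 92392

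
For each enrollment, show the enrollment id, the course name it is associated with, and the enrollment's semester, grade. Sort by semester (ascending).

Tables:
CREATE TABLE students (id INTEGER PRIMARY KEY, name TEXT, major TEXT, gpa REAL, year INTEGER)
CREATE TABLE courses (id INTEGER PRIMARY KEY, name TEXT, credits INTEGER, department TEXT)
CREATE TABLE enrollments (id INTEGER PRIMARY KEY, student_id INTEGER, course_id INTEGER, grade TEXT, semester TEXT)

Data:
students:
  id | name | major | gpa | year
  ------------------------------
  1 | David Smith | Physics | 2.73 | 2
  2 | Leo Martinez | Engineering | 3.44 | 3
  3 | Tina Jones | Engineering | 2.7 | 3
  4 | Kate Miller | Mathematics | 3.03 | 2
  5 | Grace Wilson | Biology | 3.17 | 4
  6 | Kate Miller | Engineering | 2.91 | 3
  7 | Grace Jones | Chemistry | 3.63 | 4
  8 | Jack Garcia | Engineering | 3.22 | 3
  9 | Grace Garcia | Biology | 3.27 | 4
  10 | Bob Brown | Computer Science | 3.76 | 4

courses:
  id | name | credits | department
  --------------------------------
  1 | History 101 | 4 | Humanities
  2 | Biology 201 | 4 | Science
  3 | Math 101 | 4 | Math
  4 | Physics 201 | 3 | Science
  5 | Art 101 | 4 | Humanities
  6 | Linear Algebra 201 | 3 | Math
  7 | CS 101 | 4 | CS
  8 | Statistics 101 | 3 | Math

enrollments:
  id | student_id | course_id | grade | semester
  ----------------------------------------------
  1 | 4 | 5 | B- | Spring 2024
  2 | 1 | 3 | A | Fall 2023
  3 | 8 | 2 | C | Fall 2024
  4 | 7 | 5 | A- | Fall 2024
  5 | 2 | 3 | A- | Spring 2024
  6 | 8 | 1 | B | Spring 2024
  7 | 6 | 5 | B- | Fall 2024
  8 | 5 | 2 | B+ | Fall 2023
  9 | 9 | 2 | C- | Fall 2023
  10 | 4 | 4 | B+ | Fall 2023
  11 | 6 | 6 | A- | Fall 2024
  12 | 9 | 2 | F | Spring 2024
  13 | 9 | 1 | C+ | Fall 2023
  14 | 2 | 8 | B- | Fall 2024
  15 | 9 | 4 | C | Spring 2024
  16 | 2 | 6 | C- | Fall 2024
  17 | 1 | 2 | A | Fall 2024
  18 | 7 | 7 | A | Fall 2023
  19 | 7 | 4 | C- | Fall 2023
SELECT c.id, p.name AS course, c.semester, c.grade FROM enrollments c JOIN courses p ON c.course_id = p.id ORDER BY c.semester ASC

Execution result:
id | course | semester | grade
2 | Math 101 | Fall 2023 | A
8 | Biology 201 | Fall 2023 | B+
9 | Biology 201 | Fall 2023 | C-
10 | Physics 201 | Fall 2023 | B+
13 | History 101 | Fall 2023 | C+
18 | CS 101 | Fall 2023 | A
19 | Physics 201 | Fall 2023 | C-
3 | Biology 201 | Fall 2024 | C
4 | Art 101 | Fall 2024 | A-
7 | Art 101 | Fall 2024 | B-
11 | Linear Algebra 201 | Fall 2024 | A-
14 | Statistics 101 | Fall 2024 | B-
16 | Linear Algebra 201 | Fall 2024 | C-
17 | Biology 201 | Fall 2024 | A
1 | Art 101 | Spring 2024 | B-
5 | Math 101 | Spring 2024 | A-
6 | History 101 | Spring 2024 | B
12 | Biology 201 | Spring 2024 | F
15 | Physics 201 | Spring 2024 | C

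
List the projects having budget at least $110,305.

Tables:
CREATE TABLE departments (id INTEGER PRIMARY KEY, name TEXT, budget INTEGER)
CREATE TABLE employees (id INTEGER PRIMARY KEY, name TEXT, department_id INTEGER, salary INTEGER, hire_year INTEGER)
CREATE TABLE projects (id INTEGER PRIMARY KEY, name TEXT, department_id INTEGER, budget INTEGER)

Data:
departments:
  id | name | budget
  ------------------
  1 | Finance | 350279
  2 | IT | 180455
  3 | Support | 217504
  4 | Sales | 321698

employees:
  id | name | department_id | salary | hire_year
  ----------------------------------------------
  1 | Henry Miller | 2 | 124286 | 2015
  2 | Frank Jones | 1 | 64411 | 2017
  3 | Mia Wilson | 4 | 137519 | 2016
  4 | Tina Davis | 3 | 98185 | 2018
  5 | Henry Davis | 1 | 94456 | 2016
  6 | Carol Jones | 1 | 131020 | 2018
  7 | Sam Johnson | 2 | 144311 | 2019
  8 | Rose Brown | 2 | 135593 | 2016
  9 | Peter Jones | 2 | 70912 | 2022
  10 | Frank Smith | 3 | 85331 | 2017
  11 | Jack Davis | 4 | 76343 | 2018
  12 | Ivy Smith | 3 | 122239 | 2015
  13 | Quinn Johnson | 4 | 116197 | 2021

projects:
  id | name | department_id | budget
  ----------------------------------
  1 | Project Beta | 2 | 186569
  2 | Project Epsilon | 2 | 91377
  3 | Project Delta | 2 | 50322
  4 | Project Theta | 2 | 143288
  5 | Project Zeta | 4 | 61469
SELECT name, budget FROM projects WHERE budget >= 110305

Execution result:
name | budget
Project Beta | 186569
Project Theta | 143288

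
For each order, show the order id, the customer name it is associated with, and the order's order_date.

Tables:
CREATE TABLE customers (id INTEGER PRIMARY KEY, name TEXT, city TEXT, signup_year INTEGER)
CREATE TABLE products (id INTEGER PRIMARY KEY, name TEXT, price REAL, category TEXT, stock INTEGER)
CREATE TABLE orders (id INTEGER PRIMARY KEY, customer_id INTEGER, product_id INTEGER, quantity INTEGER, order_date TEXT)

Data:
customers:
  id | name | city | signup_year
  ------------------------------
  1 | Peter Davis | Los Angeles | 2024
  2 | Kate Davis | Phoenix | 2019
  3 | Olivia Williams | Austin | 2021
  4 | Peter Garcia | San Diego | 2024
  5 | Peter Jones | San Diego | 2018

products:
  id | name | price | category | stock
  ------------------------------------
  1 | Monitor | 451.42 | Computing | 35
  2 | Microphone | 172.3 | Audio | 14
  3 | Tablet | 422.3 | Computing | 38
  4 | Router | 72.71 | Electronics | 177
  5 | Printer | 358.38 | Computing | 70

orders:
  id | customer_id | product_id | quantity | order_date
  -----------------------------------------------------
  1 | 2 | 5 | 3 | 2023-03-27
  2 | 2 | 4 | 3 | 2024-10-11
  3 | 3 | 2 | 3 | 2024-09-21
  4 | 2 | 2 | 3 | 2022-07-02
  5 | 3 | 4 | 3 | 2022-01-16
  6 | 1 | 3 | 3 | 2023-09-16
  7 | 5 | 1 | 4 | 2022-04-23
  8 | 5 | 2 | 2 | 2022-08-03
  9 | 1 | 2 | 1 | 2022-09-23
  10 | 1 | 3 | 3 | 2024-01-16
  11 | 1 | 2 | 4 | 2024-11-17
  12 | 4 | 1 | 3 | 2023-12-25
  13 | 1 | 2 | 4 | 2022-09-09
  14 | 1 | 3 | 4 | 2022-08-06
SELECT c.id, p.name AS customer, c.order_date FROM orders c JOIN customers p ON c.customer_id = p.id

Execution result:
id | customer | order_date
1 | Kate Davis | 2023-03-27
2 | Kate Davis | 2024-10-11
3 | Olivia Williams | 2024-09-21
4 | Kate Davis | 2022-07-02
5 | Olivia Williams | 2022-01-16
6 | Peter Davis | 2023-09-16
7 | Peter Jones | 2022-04-23
8 | Peter Jones | 2022-08-03
9 | Peter Davis | 2022-09-23
10 | Peter Davis | 2024-01-16
11 | Peter Davis | 2024-11-17
12 | Peter Garcia | 2023-12-25
13 | Peter Davis | 2022-09-09
14 | Peter Davis | 2022-08-06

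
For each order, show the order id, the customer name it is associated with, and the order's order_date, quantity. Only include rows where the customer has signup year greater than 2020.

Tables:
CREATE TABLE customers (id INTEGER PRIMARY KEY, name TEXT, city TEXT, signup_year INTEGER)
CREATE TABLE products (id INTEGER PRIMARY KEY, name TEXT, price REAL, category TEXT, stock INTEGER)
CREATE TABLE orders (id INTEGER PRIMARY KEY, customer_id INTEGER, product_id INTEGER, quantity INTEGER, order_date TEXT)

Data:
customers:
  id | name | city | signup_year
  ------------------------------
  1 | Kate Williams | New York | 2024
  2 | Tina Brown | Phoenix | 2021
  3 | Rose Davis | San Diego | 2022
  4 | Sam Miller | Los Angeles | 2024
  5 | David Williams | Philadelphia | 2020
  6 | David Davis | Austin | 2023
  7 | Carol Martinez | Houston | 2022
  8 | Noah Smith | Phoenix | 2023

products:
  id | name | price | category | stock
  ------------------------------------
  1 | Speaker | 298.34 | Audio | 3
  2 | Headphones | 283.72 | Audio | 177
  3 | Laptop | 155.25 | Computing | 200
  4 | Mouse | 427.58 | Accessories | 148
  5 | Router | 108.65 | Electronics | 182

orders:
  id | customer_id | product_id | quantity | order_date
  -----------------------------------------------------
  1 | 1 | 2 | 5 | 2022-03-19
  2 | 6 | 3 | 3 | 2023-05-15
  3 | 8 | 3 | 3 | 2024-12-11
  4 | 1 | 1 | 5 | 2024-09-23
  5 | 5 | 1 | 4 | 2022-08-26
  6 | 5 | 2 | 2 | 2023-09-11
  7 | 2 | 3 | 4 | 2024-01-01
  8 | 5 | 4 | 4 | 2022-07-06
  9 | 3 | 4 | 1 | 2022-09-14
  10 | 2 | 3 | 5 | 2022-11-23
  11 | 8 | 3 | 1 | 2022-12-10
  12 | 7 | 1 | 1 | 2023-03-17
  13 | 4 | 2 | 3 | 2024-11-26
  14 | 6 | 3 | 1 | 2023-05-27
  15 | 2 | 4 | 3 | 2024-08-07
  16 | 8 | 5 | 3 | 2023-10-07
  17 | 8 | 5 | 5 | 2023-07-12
SELECT c.id, p.name AS customer, c.order_date, c.quantity FROM orders c JOIN customers p ON c.customer_id = p.id WHERE p.signup_year > 2020

Execution result:
id | customer | order_date | quantity
1 | Kate Williams | 2022-03-19 | 5
2 | David Davis | 2023-05-15 | 3
3 | Noah Smith | 2024-12-11 | 3
4 | Kate Williams | 2024-09-23 | 5
7 | Tina Brown | 2024-01-01 | 4
9 | Rose Davis | 2022-09-14 | 1
10 | Tina Brown | 2022-11-23 | 5
11 | Noah Smith | 2022-12-10 | 1
12 | Carol Martinez | 2023-03-17 | 1
13 | Sam Miller | 2024-11-26 | 3
14 | David Davis | 2023-05-27 | 1
15 | Tina Brown | 2024-08-07 | 3
16 | Noah Smith | 2023-10-07 | 3
17 | Noah Smith | 2023-07-12 | 5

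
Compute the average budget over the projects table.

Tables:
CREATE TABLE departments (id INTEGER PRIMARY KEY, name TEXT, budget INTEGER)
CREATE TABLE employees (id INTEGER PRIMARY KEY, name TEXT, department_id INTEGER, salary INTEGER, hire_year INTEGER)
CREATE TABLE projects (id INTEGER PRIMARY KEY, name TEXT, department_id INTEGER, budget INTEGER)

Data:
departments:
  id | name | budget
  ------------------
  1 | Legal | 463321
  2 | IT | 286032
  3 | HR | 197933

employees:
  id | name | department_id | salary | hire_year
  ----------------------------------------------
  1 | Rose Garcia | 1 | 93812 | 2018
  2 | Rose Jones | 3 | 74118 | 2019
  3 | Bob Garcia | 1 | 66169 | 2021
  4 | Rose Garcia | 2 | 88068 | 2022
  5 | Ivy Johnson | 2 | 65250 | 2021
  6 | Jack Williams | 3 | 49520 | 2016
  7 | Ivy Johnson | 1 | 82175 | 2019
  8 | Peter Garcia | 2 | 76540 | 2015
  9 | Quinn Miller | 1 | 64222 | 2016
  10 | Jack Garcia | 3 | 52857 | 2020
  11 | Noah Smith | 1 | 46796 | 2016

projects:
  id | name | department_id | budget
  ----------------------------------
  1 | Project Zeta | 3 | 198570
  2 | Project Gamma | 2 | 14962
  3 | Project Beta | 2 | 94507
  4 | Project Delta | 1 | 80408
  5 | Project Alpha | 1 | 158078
SELECT AVG(budget) FROM projects

Execution result:
109305.00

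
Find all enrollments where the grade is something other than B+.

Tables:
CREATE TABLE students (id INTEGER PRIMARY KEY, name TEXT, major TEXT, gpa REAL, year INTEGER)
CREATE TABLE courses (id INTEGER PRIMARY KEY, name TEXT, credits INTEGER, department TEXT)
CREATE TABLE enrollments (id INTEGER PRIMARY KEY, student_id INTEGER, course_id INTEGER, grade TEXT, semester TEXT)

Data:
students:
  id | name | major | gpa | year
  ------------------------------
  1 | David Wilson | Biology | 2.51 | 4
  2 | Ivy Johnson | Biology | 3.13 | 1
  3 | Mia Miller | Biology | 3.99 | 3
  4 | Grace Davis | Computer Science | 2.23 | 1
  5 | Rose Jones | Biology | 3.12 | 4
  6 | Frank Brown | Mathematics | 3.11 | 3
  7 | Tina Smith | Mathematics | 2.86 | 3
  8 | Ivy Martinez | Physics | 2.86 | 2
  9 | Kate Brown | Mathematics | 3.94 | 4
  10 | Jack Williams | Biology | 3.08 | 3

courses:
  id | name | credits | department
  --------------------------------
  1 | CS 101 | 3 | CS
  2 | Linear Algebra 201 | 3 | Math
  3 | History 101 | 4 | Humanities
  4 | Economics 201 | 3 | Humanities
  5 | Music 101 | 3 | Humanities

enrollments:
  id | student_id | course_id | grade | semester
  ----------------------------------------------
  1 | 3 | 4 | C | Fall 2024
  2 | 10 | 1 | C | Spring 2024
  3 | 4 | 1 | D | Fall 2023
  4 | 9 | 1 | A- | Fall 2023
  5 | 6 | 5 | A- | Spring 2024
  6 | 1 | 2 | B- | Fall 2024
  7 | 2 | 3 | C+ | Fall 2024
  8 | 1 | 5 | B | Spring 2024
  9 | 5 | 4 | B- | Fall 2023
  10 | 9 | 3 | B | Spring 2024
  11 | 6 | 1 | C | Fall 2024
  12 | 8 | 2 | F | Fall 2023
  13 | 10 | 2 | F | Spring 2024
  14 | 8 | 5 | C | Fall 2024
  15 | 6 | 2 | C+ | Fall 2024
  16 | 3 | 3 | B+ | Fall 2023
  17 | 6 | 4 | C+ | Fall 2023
SELECT id, grade FROM enrollments WHERE grade <> 'B+'

Execution result:
id | grade
1 | C
2 | C
3 | D
4 | A-
5 | A-
6 | B-
7 | C+
8 | B
9 | B-
10 | B
11 | C
12 | F
13 | F
14 | C
15 | C+
17 | C+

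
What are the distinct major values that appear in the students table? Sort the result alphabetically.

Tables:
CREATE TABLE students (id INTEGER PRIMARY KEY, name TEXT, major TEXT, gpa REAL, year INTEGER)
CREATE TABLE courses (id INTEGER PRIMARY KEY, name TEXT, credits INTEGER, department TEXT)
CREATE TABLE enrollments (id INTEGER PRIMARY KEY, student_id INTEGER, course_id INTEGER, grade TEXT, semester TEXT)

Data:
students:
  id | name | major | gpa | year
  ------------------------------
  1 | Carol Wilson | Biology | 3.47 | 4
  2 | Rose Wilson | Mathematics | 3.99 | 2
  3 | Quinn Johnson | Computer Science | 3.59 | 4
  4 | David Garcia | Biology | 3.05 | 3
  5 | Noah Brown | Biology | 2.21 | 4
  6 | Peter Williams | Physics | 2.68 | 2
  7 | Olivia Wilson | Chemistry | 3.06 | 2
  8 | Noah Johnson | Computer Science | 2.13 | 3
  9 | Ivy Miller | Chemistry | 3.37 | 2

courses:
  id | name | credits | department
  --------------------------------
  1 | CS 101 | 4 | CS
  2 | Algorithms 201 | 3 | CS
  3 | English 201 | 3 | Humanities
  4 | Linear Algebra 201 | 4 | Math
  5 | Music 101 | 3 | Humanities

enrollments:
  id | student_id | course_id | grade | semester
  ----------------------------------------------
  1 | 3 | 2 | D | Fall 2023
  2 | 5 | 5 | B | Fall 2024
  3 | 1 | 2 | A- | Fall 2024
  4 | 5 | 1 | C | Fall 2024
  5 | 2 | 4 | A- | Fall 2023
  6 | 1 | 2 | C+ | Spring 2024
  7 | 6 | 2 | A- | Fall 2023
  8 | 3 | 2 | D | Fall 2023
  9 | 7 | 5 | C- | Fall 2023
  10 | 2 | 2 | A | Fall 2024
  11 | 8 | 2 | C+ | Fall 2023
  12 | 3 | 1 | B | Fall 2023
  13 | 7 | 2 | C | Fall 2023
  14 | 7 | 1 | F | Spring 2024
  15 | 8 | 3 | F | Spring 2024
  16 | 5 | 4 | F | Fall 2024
SELECT DISTINCT major FROM students ORDER BY major

Execution result:
major
Biology
Chemistry
Computer Science
Mathematics
Physics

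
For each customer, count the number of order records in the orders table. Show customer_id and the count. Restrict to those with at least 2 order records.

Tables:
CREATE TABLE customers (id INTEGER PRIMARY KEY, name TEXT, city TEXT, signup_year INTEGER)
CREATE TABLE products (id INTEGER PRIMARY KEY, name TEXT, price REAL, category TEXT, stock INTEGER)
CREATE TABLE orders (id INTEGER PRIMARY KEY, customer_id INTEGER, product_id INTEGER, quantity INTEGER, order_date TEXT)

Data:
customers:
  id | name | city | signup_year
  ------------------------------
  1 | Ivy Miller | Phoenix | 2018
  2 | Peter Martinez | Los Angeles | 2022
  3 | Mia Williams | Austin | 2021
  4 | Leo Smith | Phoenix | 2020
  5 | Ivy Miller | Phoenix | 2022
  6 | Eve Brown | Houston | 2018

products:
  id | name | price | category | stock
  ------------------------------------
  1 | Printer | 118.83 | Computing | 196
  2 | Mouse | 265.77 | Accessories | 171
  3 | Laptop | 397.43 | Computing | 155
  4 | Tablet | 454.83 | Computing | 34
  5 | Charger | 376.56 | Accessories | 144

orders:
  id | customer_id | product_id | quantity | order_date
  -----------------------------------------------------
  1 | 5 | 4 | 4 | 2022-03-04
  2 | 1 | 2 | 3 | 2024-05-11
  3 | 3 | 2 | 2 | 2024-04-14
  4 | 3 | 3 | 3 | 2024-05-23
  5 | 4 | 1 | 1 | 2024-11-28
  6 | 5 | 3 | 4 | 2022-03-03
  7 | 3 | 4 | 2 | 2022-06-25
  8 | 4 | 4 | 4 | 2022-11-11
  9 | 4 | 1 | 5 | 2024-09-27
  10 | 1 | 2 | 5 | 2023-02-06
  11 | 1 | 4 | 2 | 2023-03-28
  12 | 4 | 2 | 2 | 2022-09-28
SELECT customer_id, COUNT(*) AS order_count FROM orders GROUP BY customer_id HAVING COUNT(*) >= 2

Execution result:
customer_id | order_count
1 | 3
3 | 3
4 | 4
5 | 2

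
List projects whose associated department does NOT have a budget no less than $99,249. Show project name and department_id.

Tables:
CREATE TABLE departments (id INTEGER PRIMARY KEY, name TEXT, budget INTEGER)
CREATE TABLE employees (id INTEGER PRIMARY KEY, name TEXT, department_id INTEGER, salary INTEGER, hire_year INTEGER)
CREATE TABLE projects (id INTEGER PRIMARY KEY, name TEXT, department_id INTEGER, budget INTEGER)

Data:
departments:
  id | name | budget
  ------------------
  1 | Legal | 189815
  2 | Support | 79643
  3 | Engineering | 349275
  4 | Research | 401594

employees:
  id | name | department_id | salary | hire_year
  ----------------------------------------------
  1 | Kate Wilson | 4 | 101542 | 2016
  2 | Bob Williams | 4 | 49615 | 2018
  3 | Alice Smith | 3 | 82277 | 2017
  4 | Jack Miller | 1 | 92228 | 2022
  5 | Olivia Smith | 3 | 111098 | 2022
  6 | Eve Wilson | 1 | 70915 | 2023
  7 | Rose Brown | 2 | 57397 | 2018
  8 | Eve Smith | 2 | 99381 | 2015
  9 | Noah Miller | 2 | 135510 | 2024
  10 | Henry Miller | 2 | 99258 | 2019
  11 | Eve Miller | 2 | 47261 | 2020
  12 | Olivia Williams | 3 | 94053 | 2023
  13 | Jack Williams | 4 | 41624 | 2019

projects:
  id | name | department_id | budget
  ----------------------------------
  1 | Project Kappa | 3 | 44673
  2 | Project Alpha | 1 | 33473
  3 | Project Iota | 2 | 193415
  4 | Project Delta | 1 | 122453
SELECT name, department_id FROM projects WHERE department_id NOT IN (SELECT id FROM departments WHERE budget >= 99249)

Execution result:
name | department_id
Project Iota | 2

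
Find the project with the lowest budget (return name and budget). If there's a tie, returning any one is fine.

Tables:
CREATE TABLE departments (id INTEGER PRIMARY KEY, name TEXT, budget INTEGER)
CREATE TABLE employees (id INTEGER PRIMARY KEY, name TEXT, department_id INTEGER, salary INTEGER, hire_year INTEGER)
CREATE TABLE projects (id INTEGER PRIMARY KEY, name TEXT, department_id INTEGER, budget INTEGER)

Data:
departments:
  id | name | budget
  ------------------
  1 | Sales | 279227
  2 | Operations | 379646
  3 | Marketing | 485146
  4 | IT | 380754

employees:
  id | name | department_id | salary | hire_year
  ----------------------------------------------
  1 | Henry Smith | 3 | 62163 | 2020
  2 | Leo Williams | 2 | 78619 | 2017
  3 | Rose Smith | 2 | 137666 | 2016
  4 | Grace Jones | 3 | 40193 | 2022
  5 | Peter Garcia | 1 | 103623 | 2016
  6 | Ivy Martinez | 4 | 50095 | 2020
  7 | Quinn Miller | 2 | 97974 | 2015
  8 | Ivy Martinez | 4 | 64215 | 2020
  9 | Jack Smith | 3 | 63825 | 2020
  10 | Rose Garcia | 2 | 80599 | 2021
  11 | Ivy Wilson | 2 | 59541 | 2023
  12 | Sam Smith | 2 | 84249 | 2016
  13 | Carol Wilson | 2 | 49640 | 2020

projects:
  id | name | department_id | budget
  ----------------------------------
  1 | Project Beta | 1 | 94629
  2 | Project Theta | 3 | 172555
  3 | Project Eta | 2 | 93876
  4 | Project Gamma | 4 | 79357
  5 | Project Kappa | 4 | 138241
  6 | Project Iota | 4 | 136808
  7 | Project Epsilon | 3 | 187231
SELECT name, budget FROM projects ORDER BY budget ASC LIMIT 1

Execution result:
name | budget
Project Gamma | 79357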